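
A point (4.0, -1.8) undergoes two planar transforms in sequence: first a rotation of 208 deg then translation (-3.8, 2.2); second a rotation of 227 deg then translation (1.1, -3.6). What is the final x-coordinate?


After transform 1:
x1 = cos(208)*4.0 - sin(208)*-1.8 + -3.8 = -8.1768
y1 = sin(208)*4.0 + cos(208)*-1.8 + 2.2 = 1.9114
After transform 2:
x2 = cos(227)*-8.1768 - sin(227)*1.9114 + 1.1
= 8.0745


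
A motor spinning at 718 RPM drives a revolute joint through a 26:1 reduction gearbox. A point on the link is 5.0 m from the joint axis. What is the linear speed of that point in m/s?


omega_motor = 718 * 2*pi/60 = 75.1888 rad/s
omega_joint = omega_motor / 26 = 2.8919 rad/s
v = omega_joint * r = 2.8919 * 5.0
= 14.4594 m/s


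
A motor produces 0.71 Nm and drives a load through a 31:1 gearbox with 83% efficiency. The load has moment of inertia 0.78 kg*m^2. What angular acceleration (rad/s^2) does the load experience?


tau_out = tau_motor * N * eta
= 0.71 * 31 * 0.83 = 18.2683 Nm
alpha = tau_out / I = 18.2683 / 0.78
= 23.4209 rad/s^2


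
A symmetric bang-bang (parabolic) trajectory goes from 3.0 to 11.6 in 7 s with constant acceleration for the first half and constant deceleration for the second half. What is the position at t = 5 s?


Symmetric rest-to-rest: each phase covers (pf-p0)/2 in time T/2. 0.5*a*(T/2)^2 = (pf-p0)/2 => a = 4*(pf-p0)/T^2
a = 4*(11.6-3.0)/7^2 = 0.702
t = 5 is in the deceleration phase (t > T/2).
p = pf - 0.5*a*(T-t)^2 = 11.6 - 0.5*0.702*2^2
= 10.1959


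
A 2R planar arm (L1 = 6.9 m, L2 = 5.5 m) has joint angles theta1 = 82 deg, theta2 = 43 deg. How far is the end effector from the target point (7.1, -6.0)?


End effector via forward kinematics:
x = L1*cos(t1) + L2*cos(t1+t2) = -2.1944
y = L1*sin(t1) + L2*sin(t1+t2) = 11.3382
Distance to target:
d = sqrt((7.1 - -2.1944)^2 + (-6.0 - 11.3382)^2)
= sqrt(86.3854 + 300.6127)
= 19.6723 m


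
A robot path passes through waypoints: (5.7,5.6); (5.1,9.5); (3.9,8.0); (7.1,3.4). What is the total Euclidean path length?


Segment lengths:
  seg1 = sqrt((-0.6)^2 + (3.9)^2) = 3.9459
  seg2 = sqrt((-1.2)^2 + (-1.5)^2) = 1.9209
  seg3 = sqrt((3.2)^2 + (-4.6)^2) = 5.6036
Total = 11.4704


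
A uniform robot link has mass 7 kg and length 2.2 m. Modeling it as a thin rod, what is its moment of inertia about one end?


I = (1/3) * m * L^2
= (1/3) * 7 * 2.2^2
= 0.333333 * 7 * 4.84
= 11.2933 kg*m^2


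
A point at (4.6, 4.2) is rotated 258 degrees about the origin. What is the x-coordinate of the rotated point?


x' = x*cos(theta) - y*sin(theta)
cos(258 deg) = -0.2079, sin(258 deg) = -0.9781
x' = 4.6 * -0.2079 - 4.2 * -0.9781
= -0.9564 - -4.1082
= 3.1518


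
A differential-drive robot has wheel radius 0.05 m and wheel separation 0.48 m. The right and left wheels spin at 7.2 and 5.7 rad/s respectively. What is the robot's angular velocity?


vR = r*wR = 0.05*7.2 = 0.36 m/s
vL = r*wL = 0.05*5.7 = 0.285 m/s
v = (vR+vL)/2 = 0.3225 m/s
omega = (vR-vL)/L = 0.1563 rad/s
angular velocity = 0.1563 rad/s


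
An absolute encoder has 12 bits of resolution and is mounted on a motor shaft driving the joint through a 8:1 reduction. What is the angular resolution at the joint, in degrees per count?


counts = 2^12 = 4096
effective counts at joint = 4096 * 8 = 32768
resolution = 360 / 32768
= 0.011 deg/count


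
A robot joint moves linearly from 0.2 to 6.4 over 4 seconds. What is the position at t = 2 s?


s = t/T = 2/4 = 0.5
p(t) = p0 + (pf-p0)*s
= 0.2 + (6.4 - 0.2) * 0.5
= 3.3


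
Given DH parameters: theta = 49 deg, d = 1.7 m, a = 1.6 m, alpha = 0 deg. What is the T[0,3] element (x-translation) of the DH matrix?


T[0,3] = a * cos(theta)
= 1.6 * cos(49 deg)
= 1.6 * 0.6561
= 1.0497


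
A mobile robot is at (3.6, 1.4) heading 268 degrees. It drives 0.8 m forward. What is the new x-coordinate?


x_new = x0 + d*cos(theta)
= 3.6 + 0.8*cos(268)
= 3.6 + -0.0279
= 3.5721


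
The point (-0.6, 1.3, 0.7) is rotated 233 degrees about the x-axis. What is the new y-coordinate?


Rotation about x-axis: y' = y*cos(theta) - z*sin(theta)
= 1.3 * -0.6018 - 0.7 * -0.7986
= -0.2233


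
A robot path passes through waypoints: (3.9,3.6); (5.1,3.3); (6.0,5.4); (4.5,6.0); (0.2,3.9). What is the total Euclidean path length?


Segment lengths:
  seg1 = sqrt((1.2)^2 + (-0.3)^2) = 1.2369
  seg2 = sqrt((0.9)^2 + (2.1)^2) = 2.2847
  seg3 = sqrt((-1.5)^2 + (0.6)^2) = 1.6155
  seg4 = sqrt((-4.3)^2 + (-2.1)^2) = 4.7854
Total = 9.9226


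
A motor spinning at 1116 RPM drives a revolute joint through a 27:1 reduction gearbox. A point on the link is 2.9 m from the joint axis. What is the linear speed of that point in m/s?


omega_motor = 1116 * 2*pi/60 = 116.8672 rad/s
omega_joint = omega_motor / 27 = 4.3284 rad/s
v = omega_joint * r = 4.3284 * 2.9
= 12.5524 m/s


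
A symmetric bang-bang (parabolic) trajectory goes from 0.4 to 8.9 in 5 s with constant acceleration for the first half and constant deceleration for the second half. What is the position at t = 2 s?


Symmetric rest-to-rest: each phase covers (pf-p0)/2 in time T/2. 0.5*a*(T/2)^2 = (pf-p0)/2 => a = 4*(pf-p0)/T^2
a = 4*(8.9-0.4)/5^2 = 1.36
t = 2 is in the acceleration phase (t <= T/2).
p = p0 + 0.5*a*t^2 = 0.4 + 0.5*1.36*2^2
= 3.12


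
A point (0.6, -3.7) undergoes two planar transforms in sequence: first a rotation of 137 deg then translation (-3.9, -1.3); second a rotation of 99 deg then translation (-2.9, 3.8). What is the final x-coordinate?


After transform 1:
x1 = cos(137)*0.6 - sin(137)*-3.7 + -3.9 = -1.8154
y1 = sin(137)*0.6 + cos(137)*-3.7 + -1.3 = 1.8152
After transform 2:
x2 = cos(99)*-1.8154 - sin(99)*1.8152 + -2.9
= -4.4089


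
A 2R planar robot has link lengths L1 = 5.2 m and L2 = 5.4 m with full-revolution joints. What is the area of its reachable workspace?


r_max = L1 + L2 = 10.6 m
r_min = |L1 - L2| = 0.2 m
Area = pi*(r_max^2 - r_min^2)
= pi*(112.36 - 0.04)
= pi * 112.32
= 352.8637 m^2


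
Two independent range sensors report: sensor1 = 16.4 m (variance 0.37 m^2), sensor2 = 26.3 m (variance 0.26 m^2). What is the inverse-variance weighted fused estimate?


w1 = (1/var1) / (1/var1 + 1/var2)
   = 2.7027 / (2.7027 + 3.8462) = 0.4127
w2 = 1 - w1 = 0.5873
fused = w1*s1 + w2*s2 = 6.7683 + 15.446
= 22.2143 m


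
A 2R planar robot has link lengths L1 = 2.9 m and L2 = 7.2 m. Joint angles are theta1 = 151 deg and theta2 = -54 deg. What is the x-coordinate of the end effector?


Convert angles to radians: theta1 = 2.6354, theta2 = -0.9425
x = L1*cos(theta1) + L2*cos(theta1+theta2)
x = -2.5364 + -0.8775
x = -3.4139


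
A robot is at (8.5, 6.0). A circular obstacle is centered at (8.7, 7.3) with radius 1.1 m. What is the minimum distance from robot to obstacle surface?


center_dist = sqrt((8.5-8.7)^2 + (6.0-7.3)^2)
= sqrt(0.04 + 1.69)
= 1.3153
min_dist = center_dist - radius = 1.3153 - 1.1 = 0.2153 m


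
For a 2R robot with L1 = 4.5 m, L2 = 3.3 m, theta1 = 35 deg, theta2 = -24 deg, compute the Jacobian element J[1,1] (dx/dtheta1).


J[1,1] = -L1*sin(t1) - L2*sin(t1+t2)
= -4.5*sin(35) - 3.3*sin(11)
= -3.2108


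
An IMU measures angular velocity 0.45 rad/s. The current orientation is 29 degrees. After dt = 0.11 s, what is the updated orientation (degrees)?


delta_theta = w * dt = 0.45 * 0.11 = 0.0495 rad
= 2.8361 deg
theta_new = 29 + 2.8361 = 31.8361 deg


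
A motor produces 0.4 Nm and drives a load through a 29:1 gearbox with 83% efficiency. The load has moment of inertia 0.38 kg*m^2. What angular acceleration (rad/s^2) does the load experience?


tau_out = tau_motor * N * eta
= 0.4 * 29 * 0.83 = 9.628 Nm
alpha = tau_out / I = 9.628 / 0.38
= 25.3368 rad/s^2


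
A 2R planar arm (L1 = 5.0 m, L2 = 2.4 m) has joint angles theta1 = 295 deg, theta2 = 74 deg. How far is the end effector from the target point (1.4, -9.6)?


End effector via forward kinematics:
x = L1*cos(t1) + L2*cos(t1+t2) = 4.4835
y = L1*sin(t1) + L2*sin(t1+t2) = -4.1561
Distance to target:
d = sqrt((1.4 - 4.4835)^2 + (-9.6 - -4.1561)^2)
= sqrt(9.5082 + 29.6361)
= 6.2565 m


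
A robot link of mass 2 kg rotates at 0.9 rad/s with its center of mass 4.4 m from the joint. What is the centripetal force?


F = m * omega^2 * r
= 2 * 0.9^2 * 4.4
= 2 * 0.81 * 4.4
= 7.128 N


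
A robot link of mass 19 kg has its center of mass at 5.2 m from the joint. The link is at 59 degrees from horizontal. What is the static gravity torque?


tau = m*g*L*cos(angle)
= 19 * 9.81 * 5.2 * cos(59 deg)
= 19 * 9.81 * 5.2 * 0.515
= 499.1893 Nm


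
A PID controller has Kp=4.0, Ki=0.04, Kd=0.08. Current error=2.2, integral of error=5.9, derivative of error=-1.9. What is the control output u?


u = Kp*e + Ki*int(e) + Kd*de/dt
= 4.0*2.2 + 0.04*5.9 + 0.08*(-1.9)
= 8.8 + 0.236 + -0.152
= 8.884


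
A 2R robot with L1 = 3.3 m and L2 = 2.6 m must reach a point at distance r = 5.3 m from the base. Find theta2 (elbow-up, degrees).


cos(theta2) = (r^2 - L1^2 - L2^2) / (2*L1*L2)
cos(theta2) = (28.09 - 10.89 - 6.76) / 17.16
cos(theta2) = 0.608392
theta2 = 52.5267 degrees


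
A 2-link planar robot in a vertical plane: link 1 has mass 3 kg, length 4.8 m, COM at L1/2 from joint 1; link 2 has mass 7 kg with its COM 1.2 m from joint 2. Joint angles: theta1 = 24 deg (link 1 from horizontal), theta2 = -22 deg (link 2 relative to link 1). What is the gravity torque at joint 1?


Horizontal distance from joint 1 to link-1 COM:
  x_c1 = (L1/2)*cos(t1) = 2.4 * 0.9135 = 2.1925 m
Horizontal distance from joint 1 to link-2 COM:
  x_c2 = L1*cos(t1) + Lc2*cos(t1+t2)
       = 4.8*0.9135 + 1.2*0.9994 = 5.5843 m
tau1 = m1*g*x_c1 + m2*g*x_c2
     = 3*9.81*2.1925 + 7*9.81*5.5843
     = 64.5255 + 383.473
     = 447.9985 Nm


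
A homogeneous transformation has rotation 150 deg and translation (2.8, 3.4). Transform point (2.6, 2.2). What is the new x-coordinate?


x' = cos(theta)*px - sin(theta)*py + tx
= -0.866*2.6 - 0.5*2.2 + 2.8
= -0.5517


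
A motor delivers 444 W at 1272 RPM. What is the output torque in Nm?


omega = 1272 * 2*pi/60 = 133.2035 rad/s
tau = P / omega = 444 / 133.2035
= 3.3332 Nm


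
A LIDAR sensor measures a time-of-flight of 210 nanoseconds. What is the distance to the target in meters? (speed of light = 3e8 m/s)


tof = 210 ns = 2.1e-07 s
dist = c * tof / 2
= 3e8 * 2.1e-07 / 2
= 31.5 m


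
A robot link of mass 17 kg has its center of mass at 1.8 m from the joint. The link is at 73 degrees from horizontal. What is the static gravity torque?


tau = m*g*L*cos(angle)
= 17 * 9.81 * 1.8 * cos(73 deg)
= 17 * 9.81 * 1.8 * 0.2924
= 87.7659 Nm


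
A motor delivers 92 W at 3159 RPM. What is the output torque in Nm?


omega = 3159 * 2*pi/60 = 330.8097 rad/s
tau = P / omega = 92 / 330.8097
= 0.2781 Nm


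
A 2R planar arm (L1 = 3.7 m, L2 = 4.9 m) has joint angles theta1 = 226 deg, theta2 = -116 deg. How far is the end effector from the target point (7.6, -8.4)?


End effector via forward kinematics:
x = L1*cos(t1) + L2*cos(t1+t2) = -4.2461
y = L1*sin(t1) + L2*sin(t1+t2) = 1.9429
Distance to target:
d = sqrt((7.6 - -4.2461)^2 + (-8.4 - 1.9429)^2)
= sqrt(140.3309 + 106.9763)
= 15.726 m


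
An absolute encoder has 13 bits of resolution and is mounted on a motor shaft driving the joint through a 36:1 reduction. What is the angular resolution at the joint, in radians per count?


counts = 2^13 = 8192
effective counts at joint = 8192 * 36 = 294912
resolution = 2*pi / 294912
= 2.1305e-05 rad/count


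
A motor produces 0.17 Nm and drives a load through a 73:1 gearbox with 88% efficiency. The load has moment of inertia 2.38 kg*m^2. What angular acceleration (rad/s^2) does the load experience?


tau_out = tau_motor * N * eta
= 0.17 * 73 * 0.88 = 10.9208 Nm
alpha = tau_out / I = 10.9208 / 2.38
= 4.5886 rad/s^2


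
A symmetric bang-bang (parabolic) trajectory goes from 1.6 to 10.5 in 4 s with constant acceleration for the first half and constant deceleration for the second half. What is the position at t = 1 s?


Symmetric rest-to-rest: each phase covers (pf-p0)/2 in time T/2. 0.5*a*(T/2)^2 = (pf-p0)/2 => a = 4*(pf-p0)/T^2
a = 4*(10.5-1.6)/4^2 = 2.225
t = 1 is in the acceleration phase (t <= T/2).
p = p0 + 0.5*a*t^2 = 1.6 + 0.5*2.225*1^2
= 2.7125


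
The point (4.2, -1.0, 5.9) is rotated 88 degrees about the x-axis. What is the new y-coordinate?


Rotation about x-axis: y' = y*cos(theta) - z*sin(theta)
= -1.0 * 0.0349 - 5.9 * 0.9994
= -5.9313


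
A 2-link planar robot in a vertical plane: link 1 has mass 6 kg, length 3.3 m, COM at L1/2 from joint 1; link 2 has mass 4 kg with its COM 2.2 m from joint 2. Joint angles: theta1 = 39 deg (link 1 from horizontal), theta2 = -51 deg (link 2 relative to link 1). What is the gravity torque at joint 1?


Horizontal distance from joint 1 to link-1 COM:
  x_c1 = (L1/2)*cos(t1) = 1.65 * 0.7771 = 1.2823 m
Horizontal distance from joint 1 to link-2 COM:
  x_c2 = L1*cos(t1) + Lc2*cos(t1+t2)
       = 3.3*0.7771 + 2.2*0.9781 = 4.7165 m
tau1 = m1*g*x_c1 + m2*g*x_c2
     = 6*9.81*1.2823 + 4*9.81*4.7165
     = 75.4756 + 185.0757
     = 260.5513 Nm


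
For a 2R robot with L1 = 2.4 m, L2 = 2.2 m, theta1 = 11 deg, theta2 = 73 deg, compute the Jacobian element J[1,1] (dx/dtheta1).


J[1,1] = -L1*sin(t1) - L2*sin(t1+t2)
= -2.4*sin(11) - 2.2*sin(84)
= -2.6459


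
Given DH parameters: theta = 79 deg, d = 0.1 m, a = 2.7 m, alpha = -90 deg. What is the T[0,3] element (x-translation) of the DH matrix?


T[0,3] = a * cos(theta)
= 2.7 * cos(79 deg)
= 2.7 * 0.1908
= 0.5152


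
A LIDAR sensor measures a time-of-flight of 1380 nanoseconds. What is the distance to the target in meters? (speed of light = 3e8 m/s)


tof = 1380 ns = 1.38e-06 s
dist = c * tof / 2
= 3e8 * 1.38e-06 / 2
= 207.0 m


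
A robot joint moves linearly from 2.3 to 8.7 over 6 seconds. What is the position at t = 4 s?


s = t/T = 4/6 = 0.6667
p(t) = p0 + (pf-p0)*s
= 2.3 + (8.7 - 2.3) * 0.6667
= 6.5667


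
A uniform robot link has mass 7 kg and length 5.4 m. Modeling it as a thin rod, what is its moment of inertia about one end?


I = (1/3) * m * L^2
= (1/3) * 7 * 5.4^2
= 0.333333 * 7 * 29.16
= 68.04 kg*m^2


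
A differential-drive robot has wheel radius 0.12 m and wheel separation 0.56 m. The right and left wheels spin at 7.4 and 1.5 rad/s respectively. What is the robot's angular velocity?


vR = r*wR = 0.12*7.4 = 0.888 m/s
vL = r*wL = 0.12*1.5 = 0.18 m/s
v = (vR+vL)/2 = 0.534 m/s
omega = (vR-vL)/L = 1.2643 rad/s
angular velocity = 1.2643 rad/s


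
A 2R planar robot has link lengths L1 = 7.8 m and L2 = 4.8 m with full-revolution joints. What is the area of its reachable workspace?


r_max = L1 + L2 = 12.6 m
r_min = |L1 - L2| = 3.0 m
Area = pi*(r_max^2 - r_min^2)
= pi*(158.76 - 9.0)
= pi * 149.76
= 470.4849 m^2


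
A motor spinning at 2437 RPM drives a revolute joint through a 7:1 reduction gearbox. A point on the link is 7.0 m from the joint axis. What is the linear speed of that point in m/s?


omega_motor = 2437 * 2*pi/60 = 255.202 rad/s
omega_joint = omega_motor / 7 = 36.4574 rad/s
v = omega_joint * r = 36.4574 * 7.0
= 255.202 m/s


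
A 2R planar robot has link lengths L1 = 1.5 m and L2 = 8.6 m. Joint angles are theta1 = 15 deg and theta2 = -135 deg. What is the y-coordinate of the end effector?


Convert angles to radians: theta1 = 0.2618, theta2 = -2.3562
y = L1*sin(theta1) + L2*sin(theta1+theta2)
y = 0.3882 + -7.4478
y = -7.0596


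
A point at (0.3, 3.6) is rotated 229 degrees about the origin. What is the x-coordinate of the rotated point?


x' = x*cos(theta) - y*sin(theta)
cos(229 deg) = -0.6561, sin(229 deg) = -0.7547
x' = 0.3 * -0.6561 - 3.6 * -0.7547
= -0.1968 - -2.717
= 2.5201


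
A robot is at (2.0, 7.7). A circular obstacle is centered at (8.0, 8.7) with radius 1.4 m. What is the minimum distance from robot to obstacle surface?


center_dist = sqrt((2.0-8.0)^2 + (7.7-8.7)^2)
= sqrt(36.0 + 1.0)
= 6.0828
min_dist = center_dist - radius = 6.0828 - 1.4 = 4.6828 m


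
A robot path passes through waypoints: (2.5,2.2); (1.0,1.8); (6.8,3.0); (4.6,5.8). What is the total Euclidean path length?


Segment lengths:
  seg1 = sqrt((-1.5)^2 + (-0.4)^2) = 1.5524
  seg2 = sqrt((5.8)^2 + (1.2)^2) = 5.9228
  seg3 = sqrt((-2.2)^2 + (2.8)^2) = 3.5609
Total = 11.0362


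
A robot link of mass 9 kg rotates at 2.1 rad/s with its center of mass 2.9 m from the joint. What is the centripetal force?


F = m * omega^2 * r
= 9 * 2.1^2 * 2.9
= 9 * 4.41 * 2.9
= 115.101 N


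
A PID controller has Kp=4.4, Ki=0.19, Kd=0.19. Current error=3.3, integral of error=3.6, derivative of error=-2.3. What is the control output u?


u = Kp*e + Ki*int(e) + Kd*de/dt
= 4.4*3.3 + 0.19*3.6 + 0.19*(-2.3)
= 14.52 + 0.684 + -0.437
= 14.767


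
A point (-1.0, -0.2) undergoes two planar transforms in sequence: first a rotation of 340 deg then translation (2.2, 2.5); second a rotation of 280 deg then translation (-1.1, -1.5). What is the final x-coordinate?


After transform 1:
x1 = cos(340)*-1.0 - sin(340)*-0.2 + 2.2 = 1.1919
y1 = sin(340)*-1.0 + cos(340)*-0.2 + 2.5 = 2.6541
After transform 2:
x2 = cos(280)*1.1919 - sin(280)*2.6541 + -1.1
= 1.7207


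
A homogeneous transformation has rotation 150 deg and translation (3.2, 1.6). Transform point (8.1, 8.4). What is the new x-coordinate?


x' = cos(theta)*px - sin(theta)*py + tx
= -0.866*8.1 - 0.5*8.4 + 3.2
= -8.0148


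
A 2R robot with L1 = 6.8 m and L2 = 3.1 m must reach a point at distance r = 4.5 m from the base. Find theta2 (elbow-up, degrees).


cos(theta2) = (r^2 - L1^2 - L2^2) / (2*L1*L2)
cos(theta2) = (20.25 - 46.24 - 9.61) / 42.16
cos(theta2) = -0.844402
theta2 = 147.608 degrees


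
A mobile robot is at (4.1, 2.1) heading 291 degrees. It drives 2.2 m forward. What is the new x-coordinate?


x_new = x0 + d*cos(theta)
= 4.1 + 2.2*cos(291)
= 4.1 + 0.7884
= 4.8884


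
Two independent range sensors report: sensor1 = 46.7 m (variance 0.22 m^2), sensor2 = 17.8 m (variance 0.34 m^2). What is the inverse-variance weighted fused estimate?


w1 = (1/var1) / (1/var1 + 1/var2)
   = 4.5455 / (4.5455 + 2.9412) = 0.6071
w2 = 1 - w1 = 0.3929
fused = w1*s1 + w2*s2 = 28.3536 + 6.9929
= 35.3464 m


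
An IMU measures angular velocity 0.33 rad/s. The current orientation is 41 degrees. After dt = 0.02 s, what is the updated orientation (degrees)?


delta_theta = w * dt = 0.33 * 0.02 = 0.0066 rad
= 0.3782 deg
theta_new = 41 + 0.3782 = 41.3782 deg


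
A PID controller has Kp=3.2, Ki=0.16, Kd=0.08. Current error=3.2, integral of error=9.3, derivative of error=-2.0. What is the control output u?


u = Kp*e + Ki*int(e) + Kd*de/dt
= 3.2*3.2 + 0.16*9.3 + 0.08*(-2.0)
= 10.24 + 1.488 + -0.16
= 11.568


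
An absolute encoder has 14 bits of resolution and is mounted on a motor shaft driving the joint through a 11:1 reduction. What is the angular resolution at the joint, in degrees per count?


counts = 2^14 = 16384
effective counts at joint = 16384 * 11 = 180224
resolution = 360 / 180224
= 0.002 deg/count


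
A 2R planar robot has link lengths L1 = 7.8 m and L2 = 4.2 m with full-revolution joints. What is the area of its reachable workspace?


r_max = L1 + L2 = 12.0 m
r_min = |L1 - L2| = 3.6 m
Area = pi*(r_max^2 - r_min^2)
= pi*(144.0 - 12.96)
= pi * 131.04
= 411.6743 m^2


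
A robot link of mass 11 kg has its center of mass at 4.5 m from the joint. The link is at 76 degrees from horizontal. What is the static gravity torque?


tau = m*g*L*cos(angle)
= 11 * 9.81 * 4.5 * cos(76 deg)
= 11 * 9.81 * 4.5 * 0.2419
= 117.4761 Nm


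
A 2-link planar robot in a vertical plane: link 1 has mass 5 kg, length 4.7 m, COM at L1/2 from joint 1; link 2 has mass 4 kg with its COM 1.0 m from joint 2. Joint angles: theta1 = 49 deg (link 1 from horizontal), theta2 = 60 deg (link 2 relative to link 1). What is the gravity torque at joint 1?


Horizontal distance from joint 1 to link-1 COM:
  x_c1 = (L1/2)*cos(t1) = 2.35 * 0.6561 = 1.5417 m
Horizontal distance from joint 1 to link-2 COM:
  x_c2 = L1*cos(t1) + Lc2*cos(t1+t2)
       = 4.7*0.6561 + 1.0*-0.3256 = 2.7579 m
tau1 = m1*g*x_c1 + m2*g*x_c2
     = 5*9.81*1.5417 + 4*9.81*2.7579
     = 75.6223 + 108.2204
     = 183.8426 Nm


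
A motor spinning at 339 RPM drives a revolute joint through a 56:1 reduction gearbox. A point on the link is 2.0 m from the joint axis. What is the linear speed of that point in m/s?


omega_motor = 339 * 2*pi/60 = 35.5 rad/s
omega_joint = omega_motor / 56 = 0.6339 rad/s
v = omega_joint * r = 0.6339 * 2.0
= 1.2679 m/s


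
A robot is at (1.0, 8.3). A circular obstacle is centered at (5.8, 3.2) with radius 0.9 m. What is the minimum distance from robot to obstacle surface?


center_dist = sqrt((1.0-5.8)^2 + (8.3-3.2)^2)
= sqrt(23.04 + 26.01)
= 7.0036
min_dist = center_dist - radius = 7.0036 - 0.9 = 6.1036 m


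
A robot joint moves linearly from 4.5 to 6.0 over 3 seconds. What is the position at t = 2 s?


s = t/T = 2/3 = 0.6667
p(t) = p0 + (pf-p0)*s
= 4.5 + (6.0 - 4.5) * 0.6667
= 5.5


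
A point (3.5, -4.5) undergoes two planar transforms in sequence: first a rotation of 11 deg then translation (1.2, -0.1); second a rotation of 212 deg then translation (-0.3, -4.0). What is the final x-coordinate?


After transform 1:
x1 = cos(11)*3.5 - sin(11)*-4.5 + 1.2 = 5.4943
y1 = sin(11)*3.5 + cos(11)*-4.5 + -0.1 = -3.8495
After transform 2:
x2 = cos(212)*5.4943 - sin(212)*-3.8495 + -0.3
= -6.9994


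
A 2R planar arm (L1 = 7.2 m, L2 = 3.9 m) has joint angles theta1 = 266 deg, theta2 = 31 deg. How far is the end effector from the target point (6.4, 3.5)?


End effector via forward kinematics:
x = L1*cos(t1) + L2*cos(t1+t2) = 1.2683
y = L1*sin(t1) + L2*sin(t1+t2) = -10.6574
Distance to target:
d = sqrt((6.4 - 1.2683)^2 + (3.5 - -10.6574)^2)
= sqrt(26.3342 + 200.4316)
= 15.0587 m


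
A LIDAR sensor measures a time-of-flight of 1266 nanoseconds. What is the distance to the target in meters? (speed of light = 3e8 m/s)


tof = 1266 ns = 1.266e-06 s
dist = c * tof / 2
= 3e8 * 1.266e-06 / 2
= 189.9 m


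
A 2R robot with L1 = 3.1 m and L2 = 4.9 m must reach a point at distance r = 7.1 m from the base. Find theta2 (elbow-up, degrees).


cos(theta2) = (r^2 - L1^2 - L2^2) / (2*L1*L2)
cos(theta2) = (50.41 - 9.61 - 24.01) / 30.38
cos(theta2) = 0.552666
theta2 = 56.4499 degrees


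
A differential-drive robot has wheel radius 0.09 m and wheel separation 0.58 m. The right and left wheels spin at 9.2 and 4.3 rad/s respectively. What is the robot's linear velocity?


vR = r*wR = 0.09*9.2 = 0.828 m/s
vL = r*wL = 0.09*4.3 = 0.387 m/s
v = (vR+vL)/2 = 0.6075 m/s
omega = (vR-vL)/L = 0.7603 rad/s
linear velocity = 0.6075 m/s


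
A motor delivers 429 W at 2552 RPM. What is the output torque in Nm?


omega = 2552 * 2*pi/60 = 267.2448 rad/s
tau = P / omega = 429 / 267.2448
= 1.6053 Nm


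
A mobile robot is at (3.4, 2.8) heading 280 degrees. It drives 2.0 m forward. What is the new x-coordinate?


x_new = x0 + d*cos(theta)
= 3.4 + 2.0*cos(280)
= 3.4 + 0.3473
= 3.7473


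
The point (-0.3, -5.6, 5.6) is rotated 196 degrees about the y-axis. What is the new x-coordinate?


Rotation about y-axis: x' = x*cos(theta) + z*sin(theta)
= -0.3 * -0.9613 + 5.6 * -0.2756
= -1.2552


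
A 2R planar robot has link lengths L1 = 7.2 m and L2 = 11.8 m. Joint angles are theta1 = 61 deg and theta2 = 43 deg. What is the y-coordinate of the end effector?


Convert angles to radians: theta1 = 1.0647, theta2 = 0.7505
y = L1*sin(theta1) + L2*sin(theta1+theta2)
y = 6.2973 + 11.4495
y = 17.7468


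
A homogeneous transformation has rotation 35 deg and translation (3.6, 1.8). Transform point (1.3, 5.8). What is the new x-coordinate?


x' = cos(theta)*px - sin(theta)*py + tx
= 0.8192*1.3 - 0.5736*5.8 + 3.6
= 1.3382


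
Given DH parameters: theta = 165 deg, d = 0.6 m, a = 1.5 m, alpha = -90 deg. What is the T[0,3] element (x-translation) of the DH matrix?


T[0,3] = a * cos(theta)
= 1.5 * cos(165 deg)
= 1.5 * -0.9659
= -1.4489


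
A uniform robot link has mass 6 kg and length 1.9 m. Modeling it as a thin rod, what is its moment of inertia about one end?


I = (1/3) * m * L^2
= (1/3) * 6 * 1.9^2
= 0.333333 * 6 * 3.61
= 7.22 kg*m^2


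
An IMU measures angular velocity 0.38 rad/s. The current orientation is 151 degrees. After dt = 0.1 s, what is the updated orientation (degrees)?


delta_theta = w * dt = 0.38 * 0.1 = 0.038 rad
= 2.1772 deg
theta_new = 151 + 2.1772 = 153.1772 deg


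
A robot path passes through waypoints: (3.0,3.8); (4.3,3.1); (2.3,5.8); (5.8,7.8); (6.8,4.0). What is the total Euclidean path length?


Segment lengths:
  seg1 = sqrt((1.3)^2 + (-0.7)^2) = 1.4765
  seg2 = sqrt((-2.0)^2 + (2.7)^2) = 3.3601
  seg3 = sqrt((3.5)^2 + (2.0)^2) = 4.0311
  seg4 = sqrt((1.0)^2 + (-3.8)^2) = 3.9294
Total = 12.797


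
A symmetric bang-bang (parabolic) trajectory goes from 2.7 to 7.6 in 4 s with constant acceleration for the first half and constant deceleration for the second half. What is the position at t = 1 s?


Symmetric rest-to-rest: each phase covers (pf-p0)/2 in time T/2. 0.5*a*(T/2)^2 = (pf-p0)/2 => a = 4*(pf-p0)/T^2
a = 4*(7.6-2.7)/4^2 = 1.225
t = 1 is in the acceleration phase (t <= T/2).
p = p0 + 0.5*a*t^2 = 2.7 + 0.5*1.225*1^2
= 3.3125


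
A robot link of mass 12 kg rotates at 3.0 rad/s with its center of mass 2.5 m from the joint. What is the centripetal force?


F = m * omega^2 * r
= 12 * 3.0^2 * 2.5
= 12 * 9.0 * 2.5
= 270.0 N


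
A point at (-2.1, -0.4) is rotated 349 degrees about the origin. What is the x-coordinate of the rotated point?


x' = x*cos(theta) - y*sin(theta)
cos(349 deg) = 0.9816, sin(349 deg) = -0.1908
x' = -2.1 * 0.9816 - -0.4 * -0.1908
= -2.0614 - 0.0763
= -2.1377


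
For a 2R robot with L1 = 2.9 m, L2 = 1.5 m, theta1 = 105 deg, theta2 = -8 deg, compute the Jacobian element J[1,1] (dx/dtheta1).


J[1,1] = -L1*sin(t1) - L2*sin(t1+t2)
= -2.9*sin(105) - 1.5*sin(97)
= -4.29


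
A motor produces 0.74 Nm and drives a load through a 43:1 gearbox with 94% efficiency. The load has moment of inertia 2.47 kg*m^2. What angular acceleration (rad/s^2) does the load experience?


tau_out = tau_motor * N * eta
= 0.74 * 43 * 0.94 = 29.9108 Nm
alpha = tau_out / I = 29.9108 / 2.47
= 12.1096 rad/s^2


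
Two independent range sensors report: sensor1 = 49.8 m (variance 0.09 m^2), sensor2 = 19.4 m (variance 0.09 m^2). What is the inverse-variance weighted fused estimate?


w1 = (1/var1) / (1/var1 + 1/var2)
   = 11.1111 / (11.1111 + 11.1111) = 0.5
w2 = 1 - w1 = 0.5
fused = w1*s1 + w2*s2 = 24.9 + 9.7
= 34.6 m


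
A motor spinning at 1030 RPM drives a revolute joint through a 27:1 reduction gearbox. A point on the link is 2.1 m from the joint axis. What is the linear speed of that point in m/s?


omega_motor = 1030 * 2*pi/60 = 107.8613 rad/s
omega_joint = omega_motor / 27 = 3.9949 rad/s
v = omega_joint * r = 3.9949 * 2.1
= 8.3892 m/s


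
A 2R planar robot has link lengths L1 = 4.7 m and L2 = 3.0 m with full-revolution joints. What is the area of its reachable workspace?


r_max = L1 + L2 = 7.7 m
r_min = |L1 - L2| = 1.7 m
Area = pi*(r_max^2 - r_min^2)
= pi*(59.29 - 2.89)
= pi * 56.4
= 177.1858 m^2


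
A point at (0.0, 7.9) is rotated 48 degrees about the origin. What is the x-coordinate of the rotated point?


x' = x*cos(theta) - y*sin(theta)
cos(48 deg) = 0.6691, sin(48 deg) = 0.7431
x' = 0.0 * 0.6691 - 7.9 * 0.7431
= 0.0 - 5.8708
= -5.8708


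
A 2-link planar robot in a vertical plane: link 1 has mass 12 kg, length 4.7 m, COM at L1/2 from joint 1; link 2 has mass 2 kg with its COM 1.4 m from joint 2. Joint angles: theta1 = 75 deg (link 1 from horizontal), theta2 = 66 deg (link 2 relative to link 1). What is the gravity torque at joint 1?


Horizontal distance from joint 1 to link-1 COM:
  x_c1 = (L1/2)*cos(t1) = 2.35 * 0.2588 = 0.6082 m
Horizontal distance from joint 1 to link-2 COM:
  x_c2 = L1*cos(t1) + Lc2*cos(t1+t2)
       = 4.7*0.2588 + 1.4*-0.7771 = 0.1284 m
tau1 = m1*g*x_c1 + m2*g*x_c2
     = 12*9.81*0.6082 + 2*9.81*0.1284
     = 71.6002 + 2.5201
     = 74.1203 Nm


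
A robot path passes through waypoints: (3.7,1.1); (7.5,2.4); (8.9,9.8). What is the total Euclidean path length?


Segment lengths:
  seg1 = sqrt((3.8)^2 + (1.3)^2) = 4.0162
  seg2 = sqrt((1.4)^2 + (7.4)^2) = 7.5313
Total = 11.5475


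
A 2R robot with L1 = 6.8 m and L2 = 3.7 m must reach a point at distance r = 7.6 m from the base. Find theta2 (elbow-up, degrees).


cos(theta2) = (r^2 - L1^2 - L2^2) / (2*L1*L2)
cos(theta2) = (57.76 - 46.24 - 13.69) / 50.32
cos(theta2) = -0.043124
theta2 = 92.4716 degrees


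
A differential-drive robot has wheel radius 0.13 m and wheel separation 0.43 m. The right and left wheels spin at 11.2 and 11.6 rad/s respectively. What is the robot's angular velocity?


vR = r*wR = 0.13*11.2 = 1.456 m/s
vL = r*wL = 0.13*11.6 = 1.508 m/s
v = (vR+vL)/2 = 1.482 m/s
omega = (vR-vL)/L = -0.1209 rad/s
angular velocity = -0.1209 rad/s


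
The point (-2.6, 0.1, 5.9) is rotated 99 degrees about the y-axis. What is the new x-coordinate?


Rotation about y-axis: x' = x*cos(theta) + z*sin(theta)
= -2.6 * -0.1564 + 5.9 * 0.9877
= 6.2341


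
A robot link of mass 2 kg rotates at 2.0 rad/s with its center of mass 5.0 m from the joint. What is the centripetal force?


F = m * omega^2 * r
= 2 * 2.0^2 * 5.0
= 2 * 4.0 * 5.0
= 40.0 N


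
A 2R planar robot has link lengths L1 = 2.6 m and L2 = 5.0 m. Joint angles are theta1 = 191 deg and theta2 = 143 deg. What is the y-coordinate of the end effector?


Convert angles to radians: theta1 = 3.3336, theta2 = 2.4958
y = L1*sin(theta1) + L2*sin(theta1+theta2)
y = -0.4961 + -2.1919
y = -2.688


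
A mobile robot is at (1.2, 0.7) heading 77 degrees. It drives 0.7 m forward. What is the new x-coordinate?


x_new = x0 + d*cos(theta)
= 1.2 + 0.7*cos(77)
= 1.2 + 0.1575
= 1.3575


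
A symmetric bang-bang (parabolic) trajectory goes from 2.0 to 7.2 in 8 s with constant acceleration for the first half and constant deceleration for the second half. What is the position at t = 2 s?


Symmetric rest-to-rest: each phase covers (pf-p0)/2 in time T/2. 0.5*a*(T/2)^2 = (pf-p0)/2 => a = 4*(pf-p0)/T^2
a = 4*(7.2-2.0)/8^2 = 0.325
t = 2 is in the acceleration phase (t <= T/2).
p = p0 + 0.5*a*t^2 = 2.0 + 0.5*0.325*2^2
= 2.65


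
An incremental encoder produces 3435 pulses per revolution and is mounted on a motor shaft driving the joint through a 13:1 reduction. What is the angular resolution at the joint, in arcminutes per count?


counts per rev = 3435
effective counts at joint = 3435 * 13 = 44655
resolution = 360*60 / 44655
= 0.4837 arcmin/count


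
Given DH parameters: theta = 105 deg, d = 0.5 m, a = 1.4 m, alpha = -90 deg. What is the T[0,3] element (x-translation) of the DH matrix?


T[0,3] = a * cos(theta)
= 1.4 * cos(105 deg)
= 1.4 * -0.2588
= -0.3623


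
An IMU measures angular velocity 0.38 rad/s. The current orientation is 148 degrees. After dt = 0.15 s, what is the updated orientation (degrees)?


delta_theta = w * dt = 0.38 * 0.15 = 0.057 rad
= 3.2659 deg
theta_new = 148 + 3.2659 = 151.2659 deg


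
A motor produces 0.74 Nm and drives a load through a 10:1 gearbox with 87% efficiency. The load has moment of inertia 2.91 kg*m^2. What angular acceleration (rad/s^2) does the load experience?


tau_out = tau_motor * N * eta
= 0.74 * 10 * 0.87 = 6.438 Nm
alpha = tau_out / I = 6.438 / 2.91
= 2.2124 rad/s^2


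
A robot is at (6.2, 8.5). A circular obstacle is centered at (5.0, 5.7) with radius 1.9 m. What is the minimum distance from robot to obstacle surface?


center_dist = sqrt((6.2-5.0)^2 + (8.5-5.7)^2)
= sqrt(1.44 + 7.84)
= 3.0463
min_dist = center_dist - radius = 3.0463 - 1.9 = 1.1463 m


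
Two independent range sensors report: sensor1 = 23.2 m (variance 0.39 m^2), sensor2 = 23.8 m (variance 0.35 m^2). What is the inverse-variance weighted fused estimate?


w1 = (1/var1) / (1/var1 + 1/var2)
   = 2.5641 / (2.5641 + 2.8571) = 0.473
w2 = 1 - w1 = 0.527
fused = w1*s1 + w2*s2 = 10.973 + 12.5432
= 23.5162 m


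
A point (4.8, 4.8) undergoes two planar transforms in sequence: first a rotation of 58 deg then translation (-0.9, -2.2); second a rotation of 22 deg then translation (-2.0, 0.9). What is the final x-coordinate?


After transform 1:
x1 = cos(58)*4.8 - sin(58)*4.8 + -0.9 = -2.427
y1 = sin(58)*4.8 + cos(58)*4.8 + -2.2 = 4.4142
After transform 2:
x2 = cos(22)*-2.427 - sin(22)*4.4142 + -2.0
= -5.9039


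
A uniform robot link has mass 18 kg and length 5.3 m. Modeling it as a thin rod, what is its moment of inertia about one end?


I = (1/3) * m * L^2
= (1/3) * 18 * 5.3^2
= 0.333333 * 18 * 28.09
= 168.54 kg*m^2


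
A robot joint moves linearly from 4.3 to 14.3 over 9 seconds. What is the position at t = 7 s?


s = t/T = 7/9 = 0.7778
p(t) = p0 + (pf-p0)*s
= 4.3 + (14.3 - 4.3) * 0.7778
= 12.0778


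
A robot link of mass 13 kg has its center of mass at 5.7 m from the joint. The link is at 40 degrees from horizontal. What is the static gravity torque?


tau = m*g*L*cos(angle)
= 13 * 9.81 * 5.7 * cos(40 deg)
= 13 * 9.81 * 5.7 * 0.766
= 556.8538 Nm


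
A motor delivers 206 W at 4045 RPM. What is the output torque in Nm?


omega = 4045 * 2*pi/60 = 423.5914 rad/s
tau = P / omega = 206 / 423.5914
= 0.4863 Nm


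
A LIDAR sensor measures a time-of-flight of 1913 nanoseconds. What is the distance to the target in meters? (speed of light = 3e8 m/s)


tof = 1913 ns = 1.913e-06 s
dist = c * tof / 2
= 3e8 * 1.913e-06 / 2
= 286.95 m


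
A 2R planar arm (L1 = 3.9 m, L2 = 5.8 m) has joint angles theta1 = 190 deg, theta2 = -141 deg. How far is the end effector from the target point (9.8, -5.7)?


End effector via forward kinematics:
x = L1*cos(t1) + L2*cos(t1+t2) = -0.0356
y = L1*sin(t1) + L2*sin(t1+t2) = 3.7001
Distance to target:
d = sqrt((9.8 - -0.0356)^2 + (-5.7 - 3.7001)^2)
= sqrt(96.7392 + 88.3616)
= 13.6052 m


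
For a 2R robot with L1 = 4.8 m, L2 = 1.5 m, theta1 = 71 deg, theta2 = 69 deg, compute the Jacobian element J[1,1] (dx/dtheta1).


J[1,1] = -L1*sin(t1) - L2*sin(t1+t2)
= -4.8*sin(71) - 1.5*sin(140)
= -5.5027


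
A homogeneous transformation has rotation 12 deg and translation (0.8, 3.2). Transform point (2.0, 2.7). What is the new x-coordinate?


x' = cos(theta)*px - sin(theta)*py + tx
= 0.9781*2.0 - 0.2079*2.7 + 0.8
= 2.1949


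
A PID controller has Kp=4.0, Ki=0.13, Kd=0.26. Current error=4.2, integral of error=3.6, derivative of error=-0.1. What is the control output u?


u = Kp*e + Ki*int(e) + Kd*de/dt
= 4.0*4.2 + 0.13*3.6 + 0.26*(-0.1)
= 16.8 + 0.468 + -0.026
= 17.242


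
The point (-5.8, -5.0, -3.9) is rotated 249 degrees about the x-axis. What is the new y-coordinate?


Rotation about x-axis: y' = y*cos(theta) - z*sin(theta)
= -5.0 * -0.3584 - -3.9 * -0.9336
= -1.8491


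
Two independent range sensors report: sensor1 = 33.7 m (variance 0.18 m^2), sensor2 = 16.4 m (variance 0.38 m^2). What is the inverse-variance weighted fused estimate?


w1 = (1/var1) / (1/var1 + 1/var2)
   = 5.5556 / (5.5556 + 2.6316) = 0.6786
w2 = 1 - w1 = 0.3214
fused = w1*s1 + w2*s2 = 22.8679 + 5.2714
= 28.1393 m


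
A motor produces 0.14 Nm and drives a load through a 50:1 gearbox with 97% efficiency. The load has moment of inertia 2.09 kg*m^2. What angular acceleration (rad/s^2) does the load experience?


tau_out = tau_motor * N * eta
= 0.14 * 50 * 0.97 = 6.79 Nm
alpha = tau_out / I = 6.79 / 2.09
= 3.2488 rad/s^2


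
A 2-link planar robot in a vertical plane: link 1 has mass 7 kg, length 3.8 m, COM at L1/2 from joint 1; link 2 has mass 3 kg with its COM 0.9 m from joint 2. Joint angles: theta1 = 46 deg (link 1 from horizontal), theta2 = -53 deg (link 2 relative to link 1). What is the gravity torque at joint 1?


Horizontal distance from joint 1 to link-1 COM:
  x_c1 = (L1/2)*cos(t1) = 1.9 * 0.6947 = 1.3199 m
Horizontal distance from joint 1 to link-2 COM:
  x_c2 = L1*cos(t1) + Lc2*cos(t1+t2)
       = 3.8*0.6947 + 0.9*0.9925 = 3.533 m
tau1 = m1*g*x_c1 + m2*g*x_c2
     = 7*9.81*1.3199 + 3*9.81*3.533
     = 90.6342 + 103.976
     = 194.6102 Nm


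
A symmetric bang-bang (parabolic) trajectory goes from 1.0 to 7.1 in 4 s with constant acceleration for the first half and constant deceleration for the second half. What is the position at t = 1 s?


Symmetric rest-to-rest: each phase covers (pf-p0)/2 in time T/2. 0.5*a*(T/2)^2 = (pf-p0)/2 => a = 4*(pf-p0)/T^2
a = 4*(7.1-1.0)/4^2 = 1.525
t = 1 is in the acceleration phase (t <= T/2).
p = p0 + 0.5*a*t^2 = 1.0 + 0.5*1.525*1^2
= 1.7625


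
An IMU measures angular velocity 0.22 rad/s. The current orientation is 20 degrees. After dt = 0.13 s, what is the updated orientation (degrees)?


delta_theta = w * dt = 0.22 * 0.13 = 0.0286 rad
= 1.6387 deg
theta_new = 20 + 1.6387 = 21.6387 deg


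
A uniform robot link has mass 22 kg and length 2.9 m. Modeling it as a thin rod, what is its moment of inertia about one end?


I = (1/3) * m * L^2
= (1/3) * 22 * 2.9^2
= 0.333333 * 22 * 8.41
= 61.6733 kg*m^2


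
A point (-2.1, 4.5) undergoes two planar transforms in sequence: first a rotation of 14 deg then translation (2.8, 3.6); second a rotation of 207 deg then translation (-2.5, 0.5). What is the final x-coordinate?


After transform 1:
x1 = cos(14)*-2.1 - sin(14)*4.5 + 2.8 = -0.3263
y1 = sin(14)*-2.1 + cos(14)*4.5 + 3.6 = 7.4583
After transform 2:
x2 = cos(207)*-0.3263 - sin(207)*7.4583 + -2.5
= 1.1767


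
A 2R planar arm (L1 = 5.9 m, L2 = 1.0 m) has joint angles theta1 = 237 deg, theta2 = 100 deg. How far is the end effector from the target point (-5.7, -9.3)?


End effector via forward kinematics:
x = L1*cos(t1) + L2*cos(t1+t2) = -2.2929
y = L1*sin(t1) + L2*sin(t1+t2) = -5.3389
Distance to target:
d = sqrt((-5.7 - -2.2929)^2 + (-9.3 - -5.3389)^2)
= sqrt(11.6086 + 15.6904)
= 5.2248 m


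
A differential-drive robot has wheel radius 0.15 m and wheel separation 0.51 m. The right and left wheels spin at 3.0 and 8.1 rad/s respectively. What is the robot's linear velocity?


vR = r*wR = 0.15*3.0 = 0.45 m/s
vL = r*wL = 0.15*8.1 = 1.215 m/s
v = (vR+vL)/2 = 0.8325 m/s
omega = (vR-vL)/L = -1.5 rad/s
linear velocity = 0.8325 m/s


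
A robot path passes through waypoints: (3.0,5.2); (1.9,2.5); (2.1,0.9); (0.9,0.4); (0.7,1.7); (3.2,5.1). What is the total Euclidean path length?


Segment lengths:
  seg1 = sqrt((-1.1)^2 + (-2.7)^2) = 2.9155
  seg2 = sqrt((0.2)^2 + (-1.6)^2) = 1.6125
  seg3 = sqrt((-1.2)^2 + (-0.5)^2) = 1.3
  seg4 = sqrt((-0.2)^2 + (1.3)^2) = 1.3153
  seg5 = sqrt((2.5)^2 + (3.4)^2) = 4.2202
Total = 11.3634


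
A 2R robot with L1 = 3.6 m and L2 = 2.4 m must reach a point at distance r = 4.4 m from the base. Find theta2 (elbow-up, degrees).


cos(theta2) = (r^2 - L1^2 - L2^2) / (2*L1*L2)
cos(theta2) = (19.36 - 12.96 - 5.76) / 17.28
cos(theta2) = 0.037037
theta2 = 87.8774 degrees


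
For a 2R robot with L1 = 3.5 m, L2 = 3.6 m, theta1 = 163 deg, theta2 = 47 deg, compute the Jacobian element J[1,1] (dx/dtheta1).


J[1,1] = -L1*sin(t1) - L2*sin(t1+t2)
= -3.5*sin(163) - 3.6*sin(210)
= 0.7767


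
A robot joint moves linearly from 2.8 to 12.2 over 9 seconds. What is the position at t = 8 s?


s = t/T = 8/9 = 0.8889
p(t) = p0 + (pf-p0)*s
= 2.8 + (12.2 - 2.8) * 0.8889
= 11.1556


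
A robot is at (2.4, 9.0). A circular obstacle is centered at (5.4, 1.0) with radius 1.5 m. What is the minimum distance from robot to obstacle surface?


center_dist = sqrt((2.4-5.4)^2 + (9.0-1.0)^2)
= sqrt(9.0 + 64.0)
= 8.544
min_dist = center_dist - radius = 8.544 - 1.5 = 7.044 m


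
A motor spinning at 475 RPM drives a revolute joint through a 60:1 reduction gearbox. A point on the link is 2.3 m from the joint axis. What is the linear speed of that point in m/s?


omega_motor = 475 * 2*pi/60 = 49.7419 rad/s
omega_joint = omega_motor / 60 = 0.829 rad/s
v = omega_joint * r = 0.829 * 2.3
= 1.9068 m/s
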